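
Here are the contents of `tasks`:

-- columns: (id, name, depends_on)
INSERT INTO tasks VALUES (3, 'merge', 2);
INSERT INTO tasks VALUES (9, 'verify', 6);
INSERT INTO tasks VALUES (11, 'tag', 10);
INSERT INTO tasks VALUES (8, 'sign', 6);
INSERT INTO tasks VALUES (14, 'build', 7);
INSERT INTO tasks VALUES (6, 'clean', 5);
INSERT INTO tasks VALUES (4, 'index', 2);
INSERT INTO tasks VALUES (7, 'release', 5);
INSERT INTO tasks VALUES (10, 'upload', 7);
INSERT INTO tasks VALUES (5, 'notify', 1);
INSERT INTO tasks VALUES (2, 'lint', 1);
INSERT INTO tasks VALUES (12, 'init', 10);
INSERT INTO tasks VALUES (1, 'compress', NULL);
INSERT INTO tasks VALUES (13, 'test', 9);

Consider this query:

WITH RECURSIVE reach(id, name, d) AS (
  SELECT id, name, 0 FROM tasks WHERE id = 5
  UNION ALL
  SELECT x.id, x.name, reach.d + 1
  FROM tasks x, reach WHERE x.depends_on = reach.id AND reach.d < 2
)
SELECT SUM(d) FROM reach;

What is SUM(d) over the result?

10

Base: id=5 (notify) at d 0.
Iteration 1: rows with depends_on in {5} -> clean (id 6, d 1), release (id 7, d 1).
Iteration 2: rows with depends_on in {6,7} -> sign (id 8, d 2), verify (id 9, d 2), upload (id 10, d 2), build (id 14, d 2).
Iteration 3: d < 2 fails for all current rows; recursion stops.
SUM(d) = 0 + 1 + 1 + 2 + 2 + 2 + 2 = 10.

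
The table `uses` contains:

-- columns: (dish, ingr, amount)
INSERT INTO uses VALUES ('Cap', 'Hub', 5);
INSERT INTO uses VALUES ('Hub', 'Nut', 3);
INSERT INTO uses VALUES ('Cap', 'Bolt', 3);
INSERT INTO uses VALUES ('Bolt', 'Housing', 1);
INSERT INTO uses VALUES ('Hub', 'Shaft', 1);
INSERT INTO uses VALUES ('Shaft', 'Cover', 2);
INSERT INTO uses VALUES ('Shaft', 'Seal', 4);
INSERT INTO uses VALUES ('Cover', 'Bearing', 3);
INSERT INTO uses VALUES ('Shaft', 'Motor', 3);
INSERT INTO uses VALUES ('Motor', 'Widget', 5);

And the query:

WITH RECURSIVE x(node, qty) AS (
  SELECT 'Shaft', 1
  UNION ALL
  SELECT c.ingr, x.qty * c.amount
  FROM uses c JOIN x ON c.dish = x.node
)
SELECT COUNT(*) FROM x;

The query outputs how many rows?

6

Base: (Shaft, qty=1).
Iteration 1: components of {Shaft} -> Cover = 1*2 = 2, Motor = 1*3 = 3, Seal = 1*4 = 4.
Iteration 2: components of {Cover,Motor,Seal} -> Bearing = 2*3 = 6, Widget = 3*5 = 15.
Iteration 3: no further components; recursion stops.
Total rows emitted: 6.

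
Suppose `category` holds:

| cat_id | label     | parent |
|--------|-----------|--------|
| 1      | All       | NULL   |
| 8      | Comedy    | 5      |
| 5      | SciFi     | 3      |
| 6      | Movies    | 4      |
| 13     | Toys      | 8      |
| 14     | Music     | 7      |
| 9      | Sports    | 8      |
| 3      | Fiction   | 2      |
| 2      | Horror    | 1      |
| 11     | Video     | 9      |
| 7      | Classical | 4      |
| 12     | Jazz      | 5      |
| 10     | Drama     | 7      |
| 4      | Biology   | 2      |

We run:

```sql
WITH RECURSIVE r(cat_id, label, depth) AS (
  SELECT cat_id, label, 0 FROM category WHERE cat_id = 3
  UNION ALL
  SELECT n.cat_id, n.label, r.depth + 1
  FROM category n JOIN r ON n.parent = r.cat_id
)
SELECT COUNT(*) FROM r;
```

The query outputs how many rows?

7

Base: cat_id=3 (Fiction) at depth 0.
Iteration 1: rows with parent in {3} -> SciFi (id 5, depth 1).
Iteration 2: rows with parent in {5} -> Comedy (id 8, depth 2), Jazz (id 12, depth 2).
Iteration 3: rows with parent in {8,12} -> Sports (id 9, depth 3), Toys (id 13, depth 3).
Iteration 4: rows with parent in {9,13} -> Video (id 11, depth 4).
Iteration 5: no rows with parent in {11}; recursion stops.
Total rows emitted: 7.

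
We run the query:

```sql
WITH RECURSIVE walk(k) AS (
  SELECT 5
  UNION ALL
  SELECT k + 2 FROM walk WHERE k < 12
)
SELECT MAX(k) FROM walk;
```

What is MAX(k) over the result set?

13

Base: k=5.
Iteration 1: 5 < 12 holds -> k = 5 + 2 = 7.
Iteration 2: 7 < 12 holds -> k = 7 + 2 = 9.
Iteration 3: 9 < 12 holds -> k = 9 + 2 = 11.
Iteration 4: 11 < 12 holds -> k = 11 + 2 = 13.
Iteration 5: 13 < 12 fails; recursion stops.
k values: 5, 7, 9, 11, 13; the maximum is 13.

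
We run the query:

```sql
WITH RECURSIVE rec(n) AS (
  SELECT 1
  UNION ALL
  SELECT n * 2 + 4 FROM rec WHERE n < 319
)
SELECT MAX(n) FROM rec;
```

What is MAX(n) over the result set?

Base: n=1.
Iteration 1: 1 < 319 holds -> n = 1 * 2 + 4 = 6.
Iteration 2: 6 < 319 holds -> n = 6 * 2 + 4 = 16.
Iteration 3: 16 < 319 holds -> n = 16 * 2 + 4 = 36.
Iteration 4: 36 < 319 holds -> n = 36 * 2 + 4 = 76.
Iteration 5: 76 < 319 holds -> n = 76 * 2 + 4 = 156.
Iteration 6: 156 < 319 holds -> n = 156 * 2 + 4 = 316.
Iteration 7: 316 < 319 holds -> n = 316 * 2 + 4 = 636.
Iteration 8: 636 < 319 fails; recursion stops.
n values: 1, 6, 16, 36, 76, 156, 316, 636; the maximum is 636.

636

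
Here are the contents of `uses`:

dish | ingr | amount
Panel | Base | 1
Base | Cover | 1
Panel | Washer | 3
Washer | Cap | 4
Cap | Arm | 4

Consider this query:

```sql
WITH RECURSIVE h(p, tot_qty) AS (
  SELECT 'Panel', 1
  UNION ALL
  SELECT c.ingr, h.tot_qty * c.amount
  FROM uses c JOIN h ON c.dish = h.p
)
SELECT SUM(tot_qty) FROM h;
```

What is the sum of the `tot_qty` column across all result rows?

66

Base: (Panel, tot_qty=1).
Iteration 1: components of {Panel} -> Base = 1*1 = 1, Washer = 1*3 = 3.
Iteration 2: components of {Base,Washer} -> Cap = 3*4 = 12, Cover = 1*1 = 1.
Iteration 3: components of {Cap,Cover} -> Arm = 12*4 = 48.
Iteration 4: no further components; recursion stops.
SUM(tot_qty) = 1 + 1 + 3 + 1 + 12 + 48 = 66.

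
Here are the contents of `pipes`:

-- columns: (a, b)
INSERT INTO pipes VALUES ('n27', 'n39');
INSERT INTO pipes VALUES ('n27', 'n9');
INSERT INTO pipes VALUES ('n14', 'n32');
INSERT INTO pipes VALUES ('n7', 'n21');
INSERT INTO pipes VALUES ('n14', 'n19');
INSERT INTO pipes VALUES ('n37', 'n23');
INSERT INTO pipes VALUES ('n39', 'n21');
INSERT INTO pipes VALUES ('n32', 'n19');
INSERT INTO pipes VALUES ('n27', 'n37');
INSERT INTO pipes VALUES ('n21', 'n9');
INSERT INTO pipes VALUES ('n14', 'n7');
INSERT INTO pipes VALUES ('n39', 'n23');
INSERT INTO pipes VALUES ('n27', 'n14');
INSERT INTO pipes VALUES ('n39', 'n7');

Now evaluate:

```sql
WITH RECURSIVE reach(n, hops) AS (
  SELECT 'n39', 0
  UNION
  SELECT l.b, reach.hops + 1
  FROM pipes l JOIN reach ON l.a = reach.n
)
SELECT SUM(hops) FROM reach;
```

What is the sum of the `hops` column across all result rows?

Base: (n39, hops=0).
Iteration 1: edges from {n39} -> (n21, hops=1), (n23, hops=1), (n7, hops=1).
Iteration 2: edges from {n21,n23,n7} -> (n21, hops=2), (n9, hops=2).
Iteration 3: edges from {n21,n9} -> (n9, hops=3).
Iteration 4: no outgoing edges from {n9}; recursion stops.
SUM(hops) = 0 + 1 + 1 + 1 + 2 + 2 + 3 = 10.

10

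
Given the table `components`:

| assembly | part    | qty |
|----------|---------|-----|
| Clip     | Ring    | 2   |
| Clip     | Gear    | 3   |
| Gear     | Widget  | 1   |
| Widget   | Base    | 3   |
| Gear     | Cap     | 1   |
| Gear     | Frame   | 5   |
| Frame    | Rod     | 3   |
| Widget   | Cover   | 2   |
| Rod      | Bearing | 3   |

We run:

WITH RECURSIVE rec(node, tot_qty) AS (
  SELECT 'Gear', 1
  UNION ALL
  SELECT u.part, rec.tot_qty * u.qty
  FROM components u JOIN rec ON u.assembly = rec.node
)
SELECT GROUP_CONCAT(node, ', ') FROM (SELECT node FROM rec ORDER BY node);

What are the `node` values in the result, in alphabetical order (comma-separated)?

Base: (Gear, tot_qty=1).
Iteration 1: components of {Gear} -> Cap = 1*1 = 1, Frame = 1*5 = 5, Widget = 1*1 = 1.
Iteration 2: components of {Cap,Frame,Widget} -> Base = 1*3 = 3, Cover = 1*2 = 2, Rod = 5*3 = 15.
Iteration 3: components of {Base,Cover,Rod} -> Bearing = 15*3 = 45.
Iteration 4: no further components; recursion stops.

Base, Bearing, Cap, Cover, Frame, Gear, Rod, Widget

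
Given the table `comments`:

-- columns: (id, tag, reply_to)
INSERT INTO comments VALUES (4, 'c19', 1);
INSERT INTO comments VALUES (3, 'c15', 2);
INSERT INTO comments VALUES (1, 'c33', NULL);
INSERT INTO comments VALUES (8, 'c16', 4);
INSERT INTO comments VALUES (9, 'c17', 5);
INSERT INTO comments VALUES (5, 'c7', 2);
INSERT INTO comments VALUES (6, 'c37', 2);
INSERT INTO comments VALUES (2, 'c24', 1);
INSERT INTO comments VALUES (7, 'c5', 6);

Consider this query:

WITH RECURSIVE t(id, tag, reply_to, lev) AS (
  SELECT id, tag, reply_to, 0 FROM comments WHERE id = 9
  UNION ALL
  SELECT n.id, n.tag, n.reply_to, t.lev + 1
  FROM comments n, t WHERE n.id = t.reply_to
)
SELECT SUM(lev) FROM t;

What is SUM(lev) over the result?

Base: id=9 (c17), reply_to=5, lev 0.
Iteration 1: join on id=5 -> c7 (id 5, reply_to=2, lev 1).
Iteration 2: join on id=2 -> c24 (id 2, reply_to=1, lev 2).
Iteration 3: join on id=1 -> c33 (id 1, reply_to=NULL, lev 3).
Iteration 4: reply_to is NULL; no match; recursion stops.
SUM(lev) = 0 + 1 + 2 + 3 = 6.

6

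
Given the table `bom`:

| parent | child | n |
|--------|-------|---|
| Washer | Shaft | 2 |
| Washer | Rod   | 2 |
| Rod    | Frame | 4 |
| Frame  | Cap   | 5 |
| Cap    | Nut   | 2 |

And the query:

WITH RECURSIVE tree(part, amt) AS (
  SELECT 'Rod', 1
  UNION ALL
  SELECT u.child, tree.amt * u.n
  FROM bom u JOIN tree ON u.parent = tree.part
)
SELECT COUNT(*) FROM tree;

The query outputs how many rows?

4

Base: (Rod, amt=1).
Iteration 1: components of {Rod} -> Frame = 1*4 = 4.
Iteration 2: components of {Frame} -> Cap = 4*5 = 20.
Iteration 3: components of {Cap} -> Nut = 20*2 = 40.
Iteration 4: no further components; recursion stops.
Total rows emitted: 4.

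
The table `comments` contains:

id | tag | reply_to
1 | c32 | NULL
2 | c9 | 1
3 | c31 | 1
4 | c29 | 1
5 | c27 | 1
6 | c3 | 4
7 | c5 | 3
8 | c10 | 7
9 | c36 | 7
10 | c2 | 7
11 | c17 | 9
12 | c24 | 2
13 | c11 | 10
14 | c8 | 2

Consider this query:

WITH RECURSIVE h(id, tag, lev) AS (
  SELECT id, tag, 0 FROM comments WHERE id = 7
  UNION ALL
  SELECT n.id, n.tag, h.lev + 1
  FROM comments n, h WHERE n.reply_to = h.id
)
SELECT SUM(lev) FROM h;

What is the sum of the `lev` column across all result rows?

Base: id=7 (c5) at lev 0.
Iteration 1: rows with reply_to in {7} -> c10 (id 8, lev 1), c36 (id 9, lev 1), c2 (id 10, lev 1).
Iteration 2: rows with reply_to in {8,9,10} -> c17 (id 11, lev 2), c11 (id 13, lev 2).
Iteration 3: no rows with reply_to in {11,13}; recursion stops.
SUM(lev) = 0 + 1 + 1 + 1 + 2 + 2 = 7.

7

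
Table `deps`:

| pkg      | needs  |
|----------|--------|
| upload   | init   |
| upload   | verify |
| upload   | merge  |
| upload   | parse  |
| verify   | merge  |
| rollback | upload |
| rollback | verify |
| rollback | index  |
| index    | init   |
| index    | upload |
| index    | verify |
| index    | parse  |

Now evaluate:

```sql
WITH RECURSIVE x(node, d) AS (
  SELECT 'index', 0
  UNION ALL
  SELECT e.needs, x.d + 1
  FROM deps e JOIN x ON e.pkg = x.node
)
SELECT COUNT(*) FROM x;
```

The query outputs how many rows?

11

Base: (index, d=0).
Iteration 1: edges from {index} -> (init, d=1), (parse, d=1), (upload, d=1), (verify, d=1).
Iteration 2: edges from {init,parse,upload,verify} -> (init, d=2), (merge, d=2) x2, (parse, d=2), (verify, d=2). [UNION ALL keeps all 5 new rows, including repeats]
Iteration 3: edges from {init,merge,parse,verify} -> (merge, d=3).
Iteration 4: no outgoing edges from {merge}; recursion stops.
Total rows emitted: 11.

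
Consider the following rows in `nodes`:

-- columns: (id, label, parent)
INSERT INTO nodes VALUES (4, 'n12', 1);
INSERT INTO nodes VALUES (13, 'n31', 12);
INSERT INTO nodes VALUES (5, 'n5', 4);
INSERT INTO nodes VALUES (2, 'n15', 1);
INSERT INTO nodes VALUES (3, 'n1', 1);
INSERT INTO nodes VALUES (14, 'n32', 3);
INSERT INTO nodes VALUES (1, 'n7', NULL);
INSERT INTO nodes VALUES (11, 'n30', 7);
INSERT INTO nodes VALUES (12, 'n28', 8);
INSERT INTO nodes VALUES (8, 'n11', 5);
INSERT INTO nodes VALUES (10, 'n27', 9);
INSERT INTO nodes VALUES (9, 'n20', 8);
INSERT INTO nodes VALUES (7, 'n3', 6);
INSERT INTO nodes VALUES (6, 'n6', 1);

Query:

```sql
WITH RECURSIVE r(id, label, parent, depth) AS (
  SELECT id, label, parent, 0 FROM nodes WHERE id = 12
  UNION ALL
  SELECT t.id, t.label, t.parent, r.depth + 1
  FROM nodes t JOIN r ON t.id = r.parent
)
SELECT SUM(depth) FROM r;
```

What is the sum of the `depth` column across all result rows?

Base: id=12 (n28), parent=8, depth 0.
Iteration 1: join on id=8 -> n11 (id 8, parent=5, depth 1).
Iteration 2: join on id=5 -> n5 (id 5, parent=4, depth 2).
Iteration 3: join on id=4 -> n12 (id 4, parent=1, depth 3).
Iteration 4: join on id=1 -> n7 (id 1, parent=NULL, depth 4).
Iteration 5: parent is NULL; no match; recursion stops.
SUM(depth) = 0 + 1 + 2 + 3 + 4 = 10.

10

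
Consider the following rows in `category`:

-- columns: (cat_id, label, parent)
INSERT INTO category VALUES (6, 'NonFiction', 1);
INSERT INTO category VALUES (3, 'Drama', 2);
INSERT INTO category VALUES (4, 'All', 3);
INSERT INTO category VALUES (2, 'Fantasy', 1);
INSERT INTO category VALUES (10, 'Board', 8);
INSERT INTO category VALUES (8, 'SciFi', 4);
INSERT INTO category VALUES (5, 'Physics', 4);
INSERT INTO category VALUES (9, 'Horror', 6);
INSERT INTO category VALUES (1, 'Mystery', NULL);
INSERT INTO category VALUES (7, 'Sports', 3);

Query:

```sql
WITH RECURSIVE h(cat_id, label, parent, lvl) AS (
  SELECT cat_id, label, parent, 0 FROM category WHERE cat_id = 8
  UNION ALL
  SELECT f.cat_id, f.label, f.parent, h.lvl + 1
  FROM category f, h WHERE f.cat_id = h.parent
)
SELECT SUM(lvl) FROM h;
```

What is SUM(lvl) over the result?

10

Base: cat_id=8 (SciFi), parent=4, lvl 0.
Iteration 1: join on cat_id=4 -> All (id 4, parent=3, lvl 1).
Iteration 2: join on cat_id=3 -> Drama (id 3, parent=2, lvl 2).
Iteration 3: join on cat_id=2 -> Fantasy (id 2, parent=1, lvl 3).
Iteration 4: join on cat_id=1 -> Mystery (id 1, parent=NULL, lvl 4).
Iteration 5: parent is NULL; no match; recursion stops.
SUM(lvl) = 0 + 1 + 2 + 3 + 4 = 10.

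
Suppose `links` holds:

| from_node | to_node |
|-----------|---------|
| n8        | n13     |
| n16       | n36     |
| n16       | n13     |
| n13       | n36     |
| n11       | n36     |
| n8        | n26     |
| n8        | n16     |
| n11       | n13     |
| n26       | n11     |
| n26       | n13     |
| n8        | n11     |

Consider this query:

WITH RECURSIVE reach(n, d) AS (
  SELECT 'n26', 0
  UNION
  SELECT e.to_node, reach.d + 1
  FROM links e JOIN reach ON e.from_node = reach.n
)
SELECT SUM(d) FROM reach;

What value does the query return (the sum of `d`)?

Base: (n26, d=0).
Iteration 1: edges from {n26} -> (n11, d=1), (n13, d=1).
Iteration 2: edges from {n11,n13} -> (n13, d=2), (n36, d=2). [UNION drops 1 duplicate row(s)]
Iteration 3: edges from {n13,n36} -> (n36, d=3).
Iteration 4: no outgoing edges from {n36}; recursion stops.
SUM(d) = 0 + 1 + 1 + 2 + 2 + 3 = 9.

9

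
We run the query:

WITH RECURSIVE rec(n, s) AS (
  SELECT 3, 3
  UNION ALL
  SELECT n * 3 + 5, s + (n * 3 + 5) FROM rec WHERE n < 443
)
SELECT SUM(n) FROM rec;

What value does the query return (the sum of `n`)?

653

Base: n=3, s=3.
Iteration 1: 3 < 443 holds -> n = 3 * 3 + 5 = 14, s = 3 + 14 = 17.
Iteration 2: 14 < 443 holds -> n = 14 * 3 + 5 = 47, s = 17 + 47 = 64.
Iteration 3: 47 < 443 holds -> n = 47 * 3 + 5 = 146, s = 64 + 146 = 210.
Iteration 4: 146 < 443 holds -> n = 146 * 3 + 5 = 443, s = 210 + 443 = 653.
Iteration 5: 443 < 443 fails; recursion stops.
SUM(n) = 3 + 14 + 47 + 146 + 443 = 653.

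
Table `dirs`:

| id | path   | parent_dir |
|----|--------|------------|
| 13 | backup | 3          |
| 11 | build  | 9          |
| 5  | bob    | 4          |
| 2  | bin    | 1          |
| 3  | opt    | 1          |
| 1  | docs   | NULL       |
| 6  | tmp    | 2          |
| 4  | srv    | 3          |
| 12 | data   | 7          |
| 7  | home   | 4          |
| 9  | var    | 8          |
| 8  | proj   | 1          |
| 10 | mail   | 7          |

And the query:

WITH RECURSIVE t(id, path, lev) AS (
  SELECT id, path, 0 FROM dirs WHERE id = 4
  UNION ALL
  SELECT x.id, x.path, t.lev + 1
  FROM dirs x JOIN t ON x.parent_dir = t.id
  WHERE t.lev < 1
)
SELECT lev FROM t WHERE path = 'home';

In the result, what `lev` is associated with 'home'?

Base: id=4 (srv) at lev 0.
Iteration 1: rows with parent_dir in {4} -> bob (id 5, lev 1), home (id 7, lev 1).
Iteration 2: lev < 1 fails for all current rows; recursion stops.

1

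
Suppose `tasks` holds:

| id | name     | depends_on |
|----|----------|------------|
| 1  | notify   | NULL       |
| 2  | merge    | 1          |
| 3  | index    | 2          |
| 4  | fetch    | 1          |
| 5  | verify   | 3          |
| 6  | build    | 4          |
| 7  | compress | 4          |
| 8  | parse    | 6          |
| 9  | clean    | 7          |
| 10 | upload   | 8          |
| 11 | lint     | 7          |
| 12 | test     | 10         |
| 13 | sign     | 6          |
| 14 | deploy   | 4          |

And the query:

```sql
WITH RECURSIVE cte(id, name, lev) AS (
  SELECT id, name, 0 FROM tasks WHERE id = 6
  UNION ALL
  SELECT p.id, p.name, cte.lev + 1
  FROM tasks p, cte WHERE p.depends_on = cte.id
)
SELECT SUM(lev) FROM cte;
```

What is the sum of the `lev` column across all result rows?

Base: id=6 (build) at lev 0.
Iteration 1: rows with depends_on in {6} -> parse (id 8, lev 1), sign (id 13, lev 1).
Iteration 2: rows with depends_on in {8,13} -> upload (id 10, lev 2).
Iteration 3: rows with depends_on in {10} -> test (id 12, lev 3).
Iteration 4: no rows with depends_on in {12}; recursion stops.
SUM(lev) = 0 + 1 + 1 + 2 + 3 = 7.

7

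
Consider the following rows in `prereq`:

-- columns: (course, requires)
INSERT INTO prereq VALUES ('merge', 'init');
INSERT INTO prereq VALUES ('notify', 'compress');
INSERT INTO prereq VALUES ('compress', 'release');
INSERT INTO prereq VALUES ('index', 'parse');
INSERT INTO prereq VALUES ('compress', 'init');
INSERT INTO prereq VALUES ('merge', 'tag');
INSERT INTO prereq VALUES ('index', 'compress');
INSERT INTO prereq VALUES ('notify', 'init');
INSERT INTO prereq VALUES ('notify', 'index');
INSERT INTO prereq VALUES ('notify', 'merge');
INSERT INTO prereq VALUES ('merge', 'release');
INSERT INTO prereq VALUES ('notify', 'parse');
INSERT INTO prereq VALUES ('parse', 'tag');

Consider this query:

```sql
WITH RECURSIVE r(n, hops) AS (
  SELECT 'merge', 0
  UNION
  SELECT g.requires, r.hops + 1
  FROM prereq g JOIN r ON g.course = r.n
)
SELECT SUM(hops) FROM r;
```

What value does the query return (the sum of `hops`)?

3

Base: (merge, hops=0).
Iteration 1: edges from {merge} -> (init, hops=1), (release, hops=1), (tag, hops=1).
Iteration 2: no outgoing edges from {init,release,tag}; recursion stops.
SUM(hops) = 0 + 1 + 1 + 1 = 3.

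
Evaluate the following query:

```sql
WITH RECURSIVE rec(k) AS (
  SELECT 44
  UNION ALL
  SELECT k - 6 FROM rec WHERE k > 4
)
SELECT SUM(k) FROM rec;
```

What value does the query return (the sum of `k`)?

Base: k=44.
Iteration 1: 44 > 4 holds -> k = 44 - 6 = 38.
Iteration 2: 38 > 4 holds -> k = 38 - 6 = 32.
Iteration 3: 32 > 4 holds -> k = 32 - 6 = 26.
Iteration 4: 26 > 4 holds -> k = 26 - 6 = 20.
Iteration 5: 20 > 4 holds -> k = 20 - 6 = 14.
Iteration 6: 14 > 4 holds -> k = 14 - 6 = 8.
Iteration 7: 8 > 4 holds -> k = 8 - 6 = 2.
Iteration 8: 2 > 4 fails; recursion stops.
SUM(k) = 44 + 38 + 32 + 26 + 20 + 14 + 8 + 2 = 184.

184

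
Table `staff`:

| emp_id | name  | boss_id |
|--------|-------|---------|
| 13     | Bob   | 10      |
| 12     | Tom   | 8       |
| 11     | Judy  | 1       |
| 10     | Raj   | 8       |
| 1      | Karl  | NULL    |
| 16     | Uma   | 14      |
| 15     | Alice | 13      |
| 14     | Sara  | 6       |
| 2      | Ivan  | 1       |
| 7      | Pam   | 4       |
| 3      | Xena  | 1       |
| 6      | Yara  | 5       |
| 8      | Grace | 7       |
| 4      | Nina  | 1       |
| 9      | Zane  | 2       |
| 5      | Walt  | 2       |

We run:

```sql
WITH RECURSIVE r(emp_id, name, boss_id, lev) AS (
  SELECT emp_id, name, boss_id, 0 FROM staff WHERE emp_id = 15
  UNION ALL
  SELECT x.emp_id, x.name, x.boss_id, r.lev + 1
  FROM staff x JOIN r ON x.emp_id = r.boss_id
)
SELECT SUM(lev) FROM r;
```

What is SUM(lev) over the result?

21

Base: emp_id=15 (Alice), boss_id=13, lev 0.
Iteration 1: join on emp_id=13 -> Bob (id 13, boss_id=10, lev 1).
Iteration 2: join on emp_id=10 -> Raj (id 10, boss_id=8, lev 2).
Iteration 3: join on emp_id=8 -> Grace (id 8, boss_id=7, lev 3).
Iteration 4: join on emp_id=7 -> Pam (id 7, boss_id=4, lev 4).
Iteration 5: join on emp_id=4 -> Nina (id 4, boss_id=1, lev 5).
Iteration 6: join on emp_id=1 -> Karl (id 1, boss_id=NULL, lev 6).
Iteration 7: boss_id is NULL; no match; recursion stops.
SUM(lev) = 0 + 1 + 2 + 3 + 4 + 5 + 6 = 21.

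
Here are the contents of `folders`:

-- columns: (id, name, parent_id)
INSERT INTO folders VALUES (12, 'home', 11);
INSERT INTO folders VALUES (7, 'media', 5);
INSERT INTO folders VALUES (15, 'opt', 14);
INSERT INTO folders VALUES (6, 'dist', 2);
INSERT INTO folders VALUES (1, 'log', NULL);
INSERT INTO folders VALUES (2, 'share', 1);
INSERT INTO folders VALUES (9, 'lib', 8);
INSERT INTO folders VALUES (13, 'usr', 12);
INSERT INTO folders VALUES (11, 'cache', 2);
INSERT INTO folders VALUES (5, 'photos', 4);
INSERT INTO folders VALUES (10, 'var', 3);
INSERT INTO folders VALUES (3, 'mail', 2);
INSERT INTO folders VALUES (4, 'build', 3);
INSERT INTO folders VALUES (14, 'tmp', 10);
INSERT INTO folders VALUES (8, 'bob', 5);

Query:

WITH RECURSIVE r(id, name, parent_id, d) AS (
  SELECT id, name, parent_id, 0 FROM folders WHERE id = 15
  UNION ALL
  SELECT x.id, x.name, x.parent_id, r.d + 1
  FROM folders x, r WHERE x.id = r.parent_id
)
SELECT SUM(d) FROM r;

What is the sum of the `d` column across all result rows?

15

Base: id=15 (opt), parent_id=14, d 0.
Iteration 1: join on id=14 -> tmp (id 14, parent_id=10, d 1).
Iteration 2: join on id=10 -> var (id 10, parent_id=3, d 2).
Iteration 3: join on id=3 -> mail (id 3, parent_id=2, d 3).
Iteration 4: join on id=2 -> share (id 2, parent_id=1, d 4).
Iteration 5: join on id=1 -> log (id 1, parent_id=NULL, d 5).
Iteration 6: parent_id is NULL; no match; recursion stops.
SUM(d) = 0 + 1 + 2 + 3 + 4 + 5 = 15.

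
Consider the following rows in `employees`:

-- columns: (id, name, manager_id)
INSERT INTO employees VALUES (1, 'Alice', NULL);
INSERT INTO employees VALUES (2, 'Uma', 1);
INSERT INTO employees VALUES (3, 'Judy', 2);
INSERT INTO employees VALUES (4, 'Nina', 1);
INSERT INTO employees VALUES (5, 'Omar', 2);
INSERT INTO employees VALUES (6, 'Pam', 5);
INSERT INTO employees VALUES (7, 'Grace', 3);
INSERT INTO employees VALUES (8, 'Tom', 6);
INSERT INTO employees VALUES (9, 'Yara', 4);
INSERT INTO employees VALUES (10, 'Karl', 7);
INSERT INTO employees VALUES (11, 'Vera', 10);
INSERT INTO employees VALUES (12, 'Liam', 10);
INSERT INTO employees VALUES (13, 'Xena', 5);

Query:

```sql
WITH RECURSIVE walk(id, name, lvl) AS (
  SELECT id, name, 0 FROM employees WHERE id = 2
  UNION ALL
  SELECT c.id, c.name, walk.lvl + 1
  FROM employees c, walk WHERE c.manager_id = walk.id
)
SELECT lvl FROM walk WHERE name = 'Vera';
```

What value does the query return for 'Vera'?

4

Base: id=2 (Uma) at lvl 0.
Iteration 1: rows with manager_id in {2} -> Judy (id 3, lvl 1), Omar (id 5, lvl 1).
Iteration 2: rows with manager_id in {3,5} -> Pam (id 6, lvl 2), Grace (id 7, lvl 2), Xena (id 13, lvl 2).
Iteration 3: rows with manager_id in {6,7,13} -> Tom (id 8, lvl 3), Karl (id 10, lvl 3).
Iteration 4: rows with manager_id in {8,10} -> Vera (id 11, lvl 4), Liam (id 12, lvl 4).
Iteration 5: no rows with manager_id in {11,12}; recursion stops.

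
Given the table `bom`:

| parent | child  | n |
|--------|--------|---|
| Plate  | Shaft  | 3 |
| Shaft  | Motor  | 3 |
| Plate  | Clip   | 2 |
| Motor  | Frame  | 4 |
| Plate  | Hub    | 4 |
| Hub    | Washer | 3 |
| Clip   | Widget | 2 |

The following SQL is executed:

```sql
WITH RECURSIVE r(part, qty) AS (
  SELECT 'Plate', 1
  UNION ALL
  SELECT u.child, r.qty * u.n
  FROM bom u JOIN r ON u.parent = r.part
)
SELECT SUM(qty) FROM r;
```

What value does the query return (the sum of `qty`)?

Base: (Plate, qty=1).
Iteration 1: components of {Plate} -> Clip = 1*2 = 2, Hub = 1*4 = 4, Shaft = 1*3 = 3.
Iteration 2: components of {Clip,Hub,Shaft} -> Motor = 3*3 = 9, Washer = 4*3 = 12, Widget = 2*2 = 4.
Iteration 3: components of {Motor,Washer,Widget} -> Frame = 9*4 = 36.
Iteration 4: no further components; recursion stops.
SUM(qty) = 1 + 3 + 2 + 4 + 9 + 4 + 12 + 36 = 71.

71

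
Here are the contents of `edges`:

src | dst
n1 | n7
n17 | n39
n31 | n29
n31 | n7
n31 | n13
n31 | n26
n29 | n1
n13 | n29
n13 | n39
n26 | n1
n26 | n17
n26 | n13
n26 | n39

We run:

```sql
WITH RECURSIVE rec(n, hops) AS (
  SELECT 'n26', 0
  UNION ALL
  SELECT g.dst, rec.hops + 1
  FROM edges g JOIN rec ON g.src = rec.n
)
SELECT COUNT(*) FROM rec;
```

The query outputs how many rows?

11

Base: (n26, hops=0).
Iteration 1: edges from {n26} -> (n1, hops=1), (n13, hops=1), (n17, hops=1), (n39, hops=1).
Iteration 2: edges from {n1,n13,n17,n39} -> (n29, hops=2), (n39, hops=2) x2, (n7, hops=2). [UNION ALL keeps all 4 new rows, including repeats]
Iteration 3: edges from {n29,n39,n7} -> (n1, hops=3).
Iteration 4: edges from {n1} -> (n7, hops=4).
Iteration 5: no outgoing edges from {n7}; recursion stops.
Total rows emitted: 11.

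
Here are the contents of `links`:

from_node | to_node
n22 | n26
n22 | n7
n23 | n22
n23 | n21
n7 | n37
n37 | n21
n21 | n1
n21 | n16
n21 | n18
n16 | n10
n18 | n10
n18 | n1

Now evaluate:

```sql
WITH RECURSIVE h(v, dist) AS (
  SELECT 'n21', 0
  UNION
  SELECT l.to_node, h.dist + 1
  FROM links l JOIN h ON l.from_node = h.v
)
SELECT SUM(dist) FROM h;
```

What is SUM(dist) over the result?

7

Base: (n21, dist=0).
Iteration 1: edges from {n21} -> (n1, dist=1), (n16, dist=1), (n18, dist=1).
Iteration 2: edges from {n1,n16,n18} -> (n1, dist=2), (n10, dist=2). [UNION drops 1 duplicate row(s)]
Iteration 3: no outgoing edges from {n1,n10}; recursion stops.
SUM(dist) = 0 + 1 + 1 + 1 + 2 + 2 = 7.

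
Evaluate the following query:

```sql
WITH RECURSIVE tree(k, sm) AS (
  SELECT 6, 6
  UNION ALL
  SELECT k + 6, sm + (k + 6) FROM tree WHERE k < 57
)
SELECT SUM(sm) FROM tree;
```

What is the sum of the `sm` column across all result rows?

1320

Base: k=6, sm=6.
Iteration 1: 6 < 57 holds -> k = 6 + 6 = 12, sm = 6 + 12 = 18.
Iteration 2: 12 < 57 holds -> k = 12 + 6 = 18, sm = 18 + 18 = 36.
Iteration 3: 18 < 57 holds -> k = 18 + 6 = 24, sm = 36 + 24 = 60.
Iteration 4: 24 < 57 holds -> k = 24 + 6 = 30, sm = 60 + 30 = 90.
Iteration 5: 30 < 57 holds -> k = 30 + 6 = 36, sm = 90 + 36 = 126.
Iteration 6: 36 < 57 holds -> k = 36 + 6 = 42, sm = 126 + 42 = 168.
Iteration 7: 42 < 57 holds -> k = 42 + 6 = 48, sm = 168 + 48 = 216.
Iteration 8: 48 < 57 holds -> k = 48 + 6 = 54, sm = 216 + 54 = 270.
Iteration 9: 54 < 57 holds -> k = 54 + 6 = 60, sm = 270 + 60 = 330.
Iteration 10: 60 < 57 fails; recursion stops.
SUM(sm) = 6 + 18 + 36 + 60 + 90 + 126 + 168 + 216 + 270 + 330 = 1320.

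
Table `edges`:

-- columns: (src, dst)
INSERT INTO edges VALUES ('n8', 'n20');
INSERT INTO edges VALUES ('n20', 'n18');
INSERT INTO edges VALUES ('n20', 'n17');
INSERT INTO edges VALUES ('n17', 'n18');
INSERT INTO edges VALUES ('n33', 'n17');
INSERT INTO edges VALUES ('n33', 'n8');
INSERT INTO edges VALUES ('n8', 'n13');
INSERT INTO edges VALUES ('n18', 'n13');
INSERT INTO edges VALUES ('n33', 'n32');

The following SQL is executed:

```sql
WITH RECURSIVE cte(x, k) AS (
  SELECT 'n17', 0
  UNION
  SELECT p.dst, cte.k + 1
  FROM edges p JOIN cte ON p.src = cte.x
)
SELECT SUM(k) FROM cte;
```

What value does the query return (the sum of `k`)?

3

Base: (n17, k=0).
Iteration 1: edges from {n17} -> (n18, k=1).
Iteration 2: edges from {n18} -> (n13, k=2).
Iteration 3: no outgoing edges from {n13}; recursion stops.
SUM(k) = 0 + 1 + 2 = 3.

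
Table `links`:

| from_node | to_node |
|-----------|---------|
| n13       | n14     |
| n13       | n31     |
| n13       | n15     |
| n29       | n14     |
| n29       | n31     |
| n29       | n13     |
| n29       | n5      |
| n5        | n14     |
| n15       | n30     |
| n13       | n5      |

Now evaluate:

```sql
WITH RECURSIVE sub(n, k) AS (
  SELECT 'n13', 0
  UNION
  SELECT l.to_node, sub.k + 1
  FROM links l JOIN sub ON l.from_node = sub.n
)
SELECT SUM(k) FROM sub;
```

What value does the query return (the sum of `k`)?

8

Base: (n13, k=0).
Iteration 1: edges from {n13} -> (n14, k=1), (n15, k=1), (n31, k=1), (n5, k=1).
Iteration 2: edges from {n14,n15,n31,n5} -> (n14, k=2), (n30, k=2).
Iteration 3: no outgoing edges from {n14,n30}; recursion stops.
SUM(k) = 0 + 1 + 1 + 1 + 1 + 2 + 2 = 8.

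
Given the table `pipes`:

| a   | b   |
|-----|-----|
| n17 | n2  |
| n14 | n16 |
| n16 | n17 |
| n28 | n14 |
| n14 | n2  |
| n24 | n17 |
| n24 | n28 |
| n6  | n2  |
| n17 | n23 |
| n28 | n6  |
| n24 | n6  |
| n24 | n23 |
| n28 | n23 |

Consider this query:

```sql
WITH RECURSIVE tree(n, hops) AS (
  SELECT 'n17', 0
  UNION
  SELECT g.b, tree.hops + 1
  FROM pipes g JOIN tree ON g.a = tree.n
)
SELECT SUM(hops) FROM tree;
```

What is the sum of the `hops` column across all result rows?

2

Base: (n17, hops=0).
Iteration 1: edges from {n17} -> (n2, hops=1), (n23, hops=1).
Iteration 2: no outgoing edges from {n2,n23}; recursion stops.
SUM(hops) = 0 + 1 + 1 = 2.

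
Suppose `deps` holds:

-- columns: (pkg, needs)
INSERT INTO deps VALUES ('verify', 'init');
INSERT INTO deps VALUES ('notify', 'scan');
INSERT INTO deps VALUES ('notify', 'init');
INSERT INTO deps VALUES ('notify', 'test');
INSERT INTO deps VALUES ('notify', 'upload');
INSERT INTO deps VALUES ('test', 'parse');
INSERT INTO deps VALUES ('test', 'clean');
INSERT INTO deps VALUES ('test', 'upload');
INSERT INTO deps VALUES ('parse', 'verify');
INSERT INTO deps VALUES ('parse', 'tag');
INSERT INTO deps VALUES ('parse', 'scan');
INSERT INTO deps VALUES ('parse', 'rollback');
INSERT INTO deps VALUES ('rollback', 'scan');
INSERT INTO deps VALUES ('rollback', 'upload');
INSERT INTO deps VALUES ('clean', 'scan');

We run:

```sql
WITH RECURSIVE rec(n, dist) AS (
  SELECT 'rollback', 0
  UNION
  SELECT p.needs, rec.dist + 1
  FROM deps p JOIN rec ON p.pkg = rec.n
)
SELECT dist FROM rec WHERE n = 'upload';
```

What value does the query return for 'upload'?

1

Base: (rollback, dist=0).
Iteration 1: edges from {rollback} -> (scan, dist=1), (upload, dist=1).
Iteration 2: no outgoing edges from {scan,upload}; recursion stops.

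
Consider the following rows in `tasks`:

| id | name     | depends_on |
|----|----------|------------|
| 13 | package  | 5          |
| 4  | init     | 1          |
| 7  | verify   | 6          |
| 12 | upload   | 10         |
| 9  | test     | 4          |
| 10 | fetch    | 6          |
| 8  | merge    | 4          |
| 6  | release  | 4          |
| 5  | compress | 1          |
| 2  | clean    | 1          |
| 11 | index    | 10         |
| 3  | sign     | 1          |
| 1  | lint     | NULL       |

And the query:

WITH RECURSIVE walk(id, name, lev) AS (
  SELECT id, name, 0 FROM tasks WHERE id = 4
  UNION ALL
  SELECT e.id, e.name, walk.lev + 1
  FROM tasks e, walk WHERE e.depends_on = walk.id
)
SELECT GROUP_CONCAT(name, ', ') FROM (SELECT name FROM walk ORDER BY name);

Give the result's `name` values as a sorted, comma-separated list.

fetch, index, init, merge, release, test, upload, verify

Base: id=4 (init) at lev 0.
Iteration 1: rows with depends_on in {4} -> release (id 6, lev 1), merge (id 8, lev 1), test (id 9, lev 1).
Iteration 2: rows with depends_on in {6,8,9} -> verify (id 7, lev 2), fetch (id 10, lev 2).
Iteration 3: rows with depends_on in {7,10} -> index (id 11, lev 3), upload (id 12, lev 3).
Iteration 4: no rows with depends_on in {11,12}; recursion stops.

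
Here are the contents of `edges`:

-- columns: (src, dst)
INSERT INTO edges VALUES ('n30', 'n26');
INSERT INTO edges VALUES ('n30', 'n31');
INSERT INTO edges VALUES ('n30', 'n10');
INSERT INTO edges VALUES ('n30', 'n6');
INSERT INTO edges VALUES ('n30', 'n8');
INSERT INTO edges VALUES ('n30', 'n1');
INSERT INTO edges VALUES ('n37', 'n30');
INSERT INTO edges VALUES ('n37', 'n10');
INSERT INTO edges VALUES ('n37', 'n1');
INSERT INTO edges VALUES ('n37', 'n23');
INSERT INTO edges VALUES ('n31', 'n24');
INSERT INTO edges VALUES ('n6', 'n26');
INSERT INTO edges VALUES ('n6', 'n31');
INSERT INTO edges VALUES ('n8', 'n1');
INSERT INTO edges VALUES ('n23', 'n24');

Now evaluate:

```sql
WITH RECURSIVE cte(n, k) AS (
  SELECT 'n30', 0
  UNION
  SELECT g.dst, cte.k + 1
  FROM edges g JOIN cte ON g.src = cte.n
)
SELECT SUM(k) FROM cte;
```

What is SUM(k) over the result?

Base: (n30, k=0).
Iteration 1: edges from {n30} -> (n1, k=1), (n10, k=1), (n26, k=1), (n31, k=1), (n6, k=1), (n8, k=1).
Iteration 2: edges from {n1,n10,n26,n31,n6,n8} -> (n1, k=2), (n24, k=2), (n26, k=2), (n31, k=2).
Iteration 3: edges from {n1,n24,n26,n31} -> (n24, k=3).
Iteration 4: no outgoing edges from {n24}; recursion stops.
SUM(k) = 0 + 1 + 1 + 1 + 1 + 1 + 1 + 2 + 2 + 2 + 2 + 3 = 17.

17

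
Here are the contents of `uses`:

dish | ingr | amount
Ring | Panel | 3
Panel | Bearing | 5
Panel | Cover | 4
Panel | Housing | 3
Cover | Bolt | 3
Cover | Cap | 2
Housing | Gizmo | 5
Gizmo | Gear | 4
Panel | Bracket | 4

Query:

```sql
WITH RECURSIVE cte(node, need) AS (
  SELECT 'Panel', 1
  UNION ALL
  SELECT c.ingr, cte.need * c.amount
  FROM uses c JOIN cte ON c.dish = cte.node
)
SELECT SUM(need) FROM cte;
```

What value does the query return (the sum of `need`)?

112

Base: (Panel, need=1).
Iteration 1: components of {Panel} -> Bearing = 1*5 = 5, Bracket = 1*4 = 4, Cover = 1*4 = 4, Housing = 1*3 = 3.
Iteration 2: components of {Bearing,Bracket,Cover,Housing} -> Bolt = 4*3 = 12, Cap = 4*2 = 8, Gizmo = 3*5 = 15.
Iteration 3: components of {Bolt,Cap,Gizmo} -> Gear = 15*4 = 60.
Iteration 4: no further components; recursion stops.
SUM(need) = 1 + 5 + 4 + 3 + 4 + 12 + 8 + 15 + 60 = 112.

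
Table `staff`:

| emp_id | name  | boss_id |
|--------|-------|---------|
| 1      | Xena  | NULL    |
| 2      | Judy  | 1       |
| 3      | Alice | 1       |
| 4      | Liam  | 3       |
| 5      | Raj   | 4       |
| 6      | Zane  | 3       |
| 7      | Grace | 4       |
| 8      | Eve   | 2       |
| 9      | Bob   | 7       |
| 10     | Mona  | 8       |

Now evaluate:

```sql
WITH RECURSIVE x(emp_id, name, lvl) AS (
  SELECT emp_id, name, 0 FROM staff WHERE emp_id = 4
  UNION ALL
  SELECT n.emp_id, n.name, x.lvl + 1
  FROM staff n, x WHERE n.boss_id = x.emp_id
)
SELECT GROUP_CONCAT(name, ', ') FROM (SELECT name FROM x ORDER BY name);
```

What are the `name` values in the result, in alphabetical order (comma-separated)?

Bob, Grace, Liam, Raj

Base: emp_id=4 (Liam) at lvl 0.
Iteration 1: rows with boss_id in {4} -> Raj (id 5, lvl 1), Grace (id 7, lvl 1).
Iteration 2: rows with boss_id in {5,7} -> Bob (id 9, lvl 2).
Iteration 3: no rows with boss_id in {9}; recursion stops.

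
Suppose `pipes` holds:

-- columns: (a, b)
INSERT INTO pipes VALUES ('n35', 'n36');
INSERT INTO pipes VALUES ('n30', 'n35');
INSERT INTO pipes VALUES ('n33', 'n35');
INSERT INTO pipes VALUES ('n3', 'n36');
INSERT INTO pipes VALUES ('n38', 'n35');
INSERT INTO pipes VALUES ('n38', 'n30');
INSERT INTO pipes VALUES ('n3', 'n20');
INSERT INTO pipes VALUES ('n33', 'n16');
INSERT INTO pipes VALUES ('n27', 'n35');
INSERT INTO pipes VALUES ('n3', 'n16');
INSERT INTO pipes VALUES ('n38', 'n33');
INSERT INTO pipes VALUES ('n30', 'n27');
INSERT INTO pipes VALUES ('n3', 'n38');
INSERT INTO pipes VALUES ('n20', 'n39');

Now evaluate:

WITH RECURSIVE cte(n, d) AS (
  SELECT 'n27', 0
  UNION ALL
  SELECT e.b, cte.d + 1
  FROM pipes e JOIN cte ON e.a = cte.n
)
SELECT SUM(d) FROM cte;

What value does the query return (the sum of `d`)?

Base: (n27, d=0).
Iteration 1: edges from {n27} -> (n35, d=1).
Iteration 2: edges from {n35} -> (n36, d=2).
Iteration 3: no outgoing edges from {n36}; recursion stops.
SUM(d) = 0 + 1 + 2 = 3.

3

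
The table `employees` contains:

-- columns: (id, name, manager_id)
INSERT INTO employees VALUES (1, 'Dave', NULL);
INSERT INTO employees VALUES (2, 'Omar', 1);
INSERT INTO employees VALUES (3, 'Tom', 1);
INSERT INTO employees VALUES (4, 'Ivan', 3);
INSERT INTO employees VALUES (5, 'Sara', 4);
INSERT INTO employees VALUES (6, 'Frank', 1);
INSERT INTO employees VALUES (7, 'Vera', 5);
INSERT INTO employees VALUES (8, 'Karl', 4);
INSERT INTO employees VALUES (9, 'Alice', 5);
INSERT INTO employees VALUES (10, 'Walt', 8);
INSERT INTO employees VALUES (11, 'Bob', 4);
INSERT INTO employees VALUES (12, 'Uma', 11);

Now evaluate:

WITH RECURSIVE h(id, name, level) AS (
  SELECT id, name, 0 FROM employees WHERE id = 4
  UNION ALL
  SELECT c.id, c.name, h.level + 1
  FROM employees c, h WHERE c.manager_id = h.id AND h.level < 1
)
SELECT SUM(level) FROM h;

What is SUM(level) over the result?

Base: id=4 (Ivan) at level 0.
Iteration 1: rows with manager_id in {4} -> Sara (id 5, level 1), Karl (id 8, level 1), Bob (id 11, level 1).
Iteration 2: level < 1 fails for all current rows; recursion stops.
SUM(level) = 0 + 1 + 1 + 1 = 3.

3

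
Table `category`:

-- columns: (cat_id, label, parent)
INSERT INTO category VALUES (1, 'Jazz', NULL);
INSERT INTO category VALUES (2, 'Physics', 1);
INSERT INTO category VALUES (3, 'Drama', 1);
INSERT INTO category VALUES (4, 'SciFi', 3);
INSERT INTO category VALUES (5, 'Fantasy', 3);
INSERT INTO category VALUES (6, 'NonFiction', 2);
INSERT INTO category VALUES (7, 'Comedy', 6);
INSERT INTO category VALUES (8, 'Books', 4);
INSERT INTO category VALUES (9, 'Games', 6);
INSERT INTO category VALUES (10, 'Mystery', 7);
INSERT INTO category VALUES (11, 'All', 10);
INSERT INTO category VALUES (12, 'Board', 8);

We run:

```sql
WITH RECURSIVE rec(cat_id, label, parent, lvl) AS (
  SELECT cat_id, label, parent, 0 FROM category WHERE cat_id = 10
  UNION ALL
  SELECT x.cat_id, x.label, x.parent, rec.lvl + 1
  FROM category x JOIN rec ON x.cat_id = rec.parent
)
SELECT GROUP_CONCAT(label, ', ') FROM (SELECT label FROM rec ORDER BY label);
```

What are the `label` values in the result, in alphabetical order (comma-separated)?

Base: cat_id=10 (Mystery), parent=7, lvl 0.
Iteration 1: join on cat_id=7 -> Comedy (id 7, parent=6, lvl 1).
Iteration 2: join on cat_id=6 -> NonFiction (id 6, parent=2, lvl 2).
Iteration 3: join on cat_id=2 -> Physics (id 2, parent=1, lvl 3).
Iteration 4: join on cat_id=1 -> Jazz (id 1, parent=NULL, lvl 4).
Iteration 5: parent is NULL; no match; recursion stops.

Comedy, Jazz, Mystery, NonFiction, Physics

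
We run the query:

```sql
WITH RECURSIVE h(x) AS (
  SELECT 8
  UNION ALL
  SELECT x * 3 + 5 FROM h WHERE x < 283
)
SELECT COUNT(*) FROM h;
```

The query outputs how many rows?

5

Base: x=8.
Iteration 1: 8 < 283 holds -> x = 8 * 3 + 5 = 29.
Iteration 2: 29 < 283 holds -> x = 29 * 3 + 5 = 92.
Iteration 3: 92 < 283 holds -> x = 92 * 3 + 5 = 281.
Iteration 4: 281 < 283 holds -> x = 281 * 3 + 5 = 848.
Iteration 5: 848 < 283 fails; recursion stops.
Total rows emitted: 5.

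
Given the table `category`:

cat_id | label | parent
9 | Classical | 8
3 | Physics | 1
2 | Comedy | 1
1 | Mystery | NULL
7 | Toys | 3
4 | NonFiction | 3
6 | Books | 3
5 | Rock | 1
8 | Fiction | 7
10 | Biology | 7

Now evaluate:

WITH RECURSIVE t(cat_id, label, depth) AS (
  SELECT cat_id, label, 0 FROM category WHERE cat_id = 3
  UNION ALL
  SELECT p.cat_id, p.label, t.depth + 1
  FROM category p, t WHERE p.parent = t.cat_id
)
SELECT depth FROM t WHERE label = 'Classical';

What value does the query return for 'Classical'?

3

Base: cat_id=3 (Physics) at depth 0.
Iteration 1: rows with parent in {3} -> NonFiction (id 4, depth 1), Books (id 6, depth 1), Toys (id 7, depth 1).
Iteration 2: rows with parent in {4,6,7} -> Fiction (id 8, depth 2), Biology (id 10, depth 2).
Iteration 3: rows with parent in {8,10} -> Classical (id 9, depth 3).
Iteration 4: no rows with parent in {9}; recursion stops.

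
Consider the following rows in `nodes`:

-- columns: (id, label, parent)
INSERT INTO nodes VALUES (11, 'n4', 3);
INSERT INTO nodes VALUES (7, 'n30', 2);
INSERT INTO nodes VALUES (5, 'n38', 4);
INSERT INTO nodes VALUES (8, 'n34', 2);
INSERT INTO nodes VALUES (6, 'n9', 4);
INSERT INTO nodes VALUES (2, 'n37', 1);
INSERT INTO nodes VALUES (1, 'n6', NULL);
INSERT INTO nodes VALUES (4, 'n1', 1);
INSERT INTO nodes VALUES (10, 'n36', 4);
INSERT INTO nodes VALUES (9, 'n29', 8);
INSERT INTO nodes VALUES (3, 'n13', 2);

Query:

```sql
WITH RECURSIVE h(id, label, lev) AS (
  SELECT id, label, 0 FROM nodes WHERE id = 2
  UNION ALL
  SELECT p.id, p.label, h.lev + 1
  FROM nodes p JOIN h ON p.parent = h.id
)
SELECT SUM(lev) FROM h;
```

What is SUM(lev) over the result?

Base: id=2 (n37) at lev 0.
Iteration 1: rows with parent in {2} -> n13 (id 3, lev 1), n30 (id 7, lev 1), n34 (id 8, lev 1).
Iteration 2: rows with parent in {3,7,8} -> n29 (id 9, lev 2), n4 (id 11, lev 2).
Iteration 3: no rows with parent in {9,11}; recursion stops.
SUM(lev) = 0 + 1 + 1 + 1 + 2 + 2 = 7.

7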